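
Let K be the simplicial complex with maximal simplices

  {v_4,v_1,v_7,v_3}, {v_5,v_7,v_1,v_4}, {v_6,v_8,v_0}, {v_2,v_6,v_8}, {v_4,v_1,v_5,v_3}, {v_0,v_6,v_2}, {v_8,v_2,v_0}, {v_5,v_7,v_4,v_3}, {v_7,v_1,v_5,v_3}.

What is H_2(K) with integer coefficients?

H_2 = Z.

Order the vertices as v_0 < v_1 < v_2 < v_3 < v_4 < v_5 < v_6 < v_7 < v_8. Listing each simplex with vertices in this order, K has dimension 3 with simplices:

  0-simplices (9): [v_0], [v_1], [v_2], [v_3], [v_4], [v_5], [v_6], [v_7], [v_8]
  1-simplices (16): (16 of them)
  2-simplices (14): (14 of them)
  3-simplices (5): [v_1,v_3,v_4,v_5], [v_1,v_3,v_4,v_7], [v_1,v_3,v_5,v_7], [v_1,v_4,v_5,v_7], [v_3,v_4,v_5,v_7]

Hence C_0 ≅ Z^9, C_1 ≅ Z^16, C_2 ≅ Z^14, C_3 ≅ Z^5.

∂_1: C_1 → C_0 is given by ∂[p,q] = [q] − [p]. For instance
  ∂[v_3,v_7] = [v_7] − [v_3].
As a 9×16 matrix over Z this has rank 7, with invariant factors (1,1,1,1,1,1,1).

The boundary map ∂_2: C_2 → C_1 maps a triangle to the signed sum of its edges. For instance
  ∂[v_2,v_6,v_8] = [v_6,v_8] − [v_2,v_8] + [v_2,v_6],
  ∂[v_4,v_5,v_7] = [v_5,v_7] − [v_4,v_7] + [v_4,v_5].
The 16×14 boundary matrix has rank 9 and Smith normal form diag(1,1,1,1,1,1,1,1,1).

∂_3: C_3 → C_2 sends each 3-simplex σ to the alternating sum Σ_i (−1)^i (σ with its i-th vertex removed). For instance
  ∂[v_3,v_4,v_5,v_7] = [v_4,v_5,v_7] − [v_3,v_5,v_7] + [v_3,v_4,v_7] − [v_3,v_4,v_5],
  ∂[v_1,v_3,v_4,v_7] = [v_3,v_4,v_7] − [v_1,v_4,v_7] + [v_1,v_3,v_7] − [v_1,v_3,v_4].
The 14×5 boundary matrix has rank 4 and Smith normal form diag(1,1,1,1).

Reading off H_k = ker ∂_k / im ∂_{k+1}:

  H_2: rank ker ∂_2 − rank ∂_3 = (14 − 9) − 4 = 1, and the invariant factors of ∂_3 are all 1, so H_2 ≅ Z.

(K is a triangulation of the disjoint union of the 3-sphere S^3 and the 2-sphere S^2.)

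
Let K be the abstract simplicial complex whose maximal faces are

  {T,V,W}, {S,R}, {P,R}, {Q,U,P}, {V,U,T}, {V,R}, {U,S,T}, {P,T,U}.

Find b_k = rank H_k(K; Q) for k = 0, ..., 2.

b_0 = 1, b_1 = 2, b_2 = 0.

K has 8 vertices, 14 edges, 5 triangles.
rank ∂_0 = 0, rank ∂_1 = 7 ⇒ b_0 = 8 − 0 − 7 = 1; all invariant factors of ∂_1 are 1 so no torsion. So H_0 = Z.
rank ∂_1 = 7, rank ∂_2 = 5 ⇒ b_1 = 14 − 7 − 5 = 2; all invariant factors of ∂_2 are 1 so no torsion. So H_1 = Z^2.
rank ∂_2 = 5, rank ∂_3 = 0 ⇒ b_2 = 5 − 5 − 0 = 0. So H_2 = 0.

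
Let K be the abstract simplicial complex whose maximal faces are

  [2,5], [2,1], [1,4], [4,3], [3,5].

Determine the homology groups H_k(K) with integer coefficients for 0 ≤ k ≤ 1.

H_0 ≅ Z,  H_1 ≅ Z.

We work with the vertex ordering 1 < 2 < 3 < 4 < 5. The simplices of K, each written with vertices in increasing order, are:

  0-simplices (5): [1], [2], [3], [4], [5]
  1-simplices (5): [1,2], [1,4], [2,5], [3,4], [3,5]

so the chain groups are C_0 ≅ Z^5, C_1 ≅ Z^5.

The boundary map ∂_1: C_1 → C_0 is given by ∂[p,q] = [q] − [p].
The 5×5 boundary matrix has rank 4 and Smith normal form diag(1,1,1,1).

From H_k ≅ ker(∂_k) / im(∂_{k+1}) we obtain:

  H_0: rank C_0 − rank ∂_1 = 5 − 4 = 1, and the invariant factors of ∂_1 are all 1, so H_0 ≅ Z.
  H_1: rank ker ∂_1 − rank ∂_2 = (5 − 4) − 0 = 1, and there is no ∂_2, so H_1 ≅ Z.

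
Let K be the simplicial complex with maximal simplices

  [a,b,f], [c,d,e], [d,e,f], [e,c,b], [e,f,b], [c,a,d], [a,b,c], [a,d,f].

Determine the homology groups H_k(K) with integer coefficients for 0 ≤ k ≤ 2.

We work with the vertex ordering a < b < c < d < e < f. The simplices of K, each written with vertices in increasing order, are:

  0-simplices (6): a, b, c, d, e, f
  1-simplices (12): ab, ac, ad, af, bc, be, bf, cd, ce, de, df, ef
  2-simplices (8): abc, abf, acd, adf, bce, bef, cde, def

Hence C_0 ≅ Z^6, C_1 ≅ Z^12, C_2 ≅ Z^8.

∂_1: C_1 → C_0 maps an edge to its endpoints' difference, ∂[p,q] = q − p.
As a 6×12 matrix over Z this has rank 5, with invariant factors (1,1,1,1,1).

The boundary map ∂_2: C_2 → C_1 maps a triangle to the signed sum of its edges. For instance
  ∂abf = bf − af + ab,
  ∂def = ef − df + de.
The 12×8 boundary matrix has rank 7 and Smith normal form diag(1,1,1,1,1,1,1).

Now H_k = ker ∂_k / im ∂_{k+1}, so:

  H_0: rank C_0 − rank ∂_1 = 6 − 5 = 1, and the invariant factors of ∂_1 are all 1, so H_0 ≅ Z.
  H_1: rank ker ∂_1 − rank ∂_2 = (12 − 5) − 7 = 0, and the invariant factors of ∂_2 are all 1, so H_1 ≅ 0.
  H_2: rank ker ∂_2 − rank ∂_3 = (8 − 7) − 0 = 1, and there is no ∂_3, so H_2 ≅ Z.

H_0 = Z,  H_1 = 0,  H_2 = Z.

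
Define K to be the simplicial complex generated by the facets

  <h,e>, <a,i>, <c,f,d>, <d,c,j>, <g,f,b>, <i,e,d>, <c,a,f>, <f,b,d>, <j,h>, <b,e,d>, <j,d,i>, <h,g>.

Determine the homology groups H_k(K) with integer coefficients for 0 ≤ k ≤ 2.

K has 10 vertices, 20 edges, 8 triangles.
rank ∂_0 = 0, rank ∂_1 = 9 ⇒ b_0 = 10 − 0 − 9 = 1; all invariant factors of ∂_1 are 1 so no torsion. So H_0 ≅ Z.
rank ∂_1 = 9, rank ∂_2 = 8 ⇒ b_1 = 20 − 9 − 8 = 3; all invariant factors of ∂_2 are 1 so no torsion. So H_1 ≅ Z^3.
rank ∂_2 = 8, rank ∂_3 = 0 ⇒ b_2 = 8 − 8 − 0 = 0. So H_2 ≅ 0.

H_0 = Z,  H_1 = Z^3,  H_2 = 0.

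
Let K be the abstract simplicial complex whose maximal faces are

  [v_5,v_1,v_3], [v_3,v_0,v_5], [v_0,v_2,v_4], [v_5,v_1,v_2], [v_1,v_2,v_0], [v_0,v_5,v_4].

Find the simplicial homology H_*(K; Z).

H_0 ≅ Z,  H_1 ≅ Z,  H_2 = 0.

Order the vertices as v_0 < v_1 < v_2 < v_3 < v_4 < v_5. Listing each simplex with vertices in this order, K has dimension 2 with simplices:

  0-simplices (6): [v_0], [v_1], [v_2], [v_3], [v_4], [v_5]
  1-simplices (12): [v_0,v_1], [v_0,v_2], [v_0,v_3], [v_0,v_4], [v_0,v_5], [v_1,v_2], [v_1,v_3], [v_1,v_5], [v_2,v_4], [v_2,v_5], [v_3,v_5], [v_4,v_5]
  2-simplices (6): [v_0,v_1,v_2], [v_0,v_2,v_4], [v_0,v_3,v_5], [v_0,v_4,v_5], [v_1,v_2,v_5], [v_1,v_3,v_5]

so the chain groups are C_0 ≅ Z^6, C_1 ≅ Z^12, C_2 ≅ Z^6.

Boundary ∂_1: C_1 → C_0 is given by ∂[p,q] = [q] − [p]. For instance
  ∂[v_0,v_4] = [v_4] − [v_0].
The 6×12 boundary matrix has rank 5 and Smith normal form diag(1,1,1,1,1).

∂_2: C_2 → C_1 sends each 2-simplex [p,q,r] to [q,r] − [p,r] + [p,q]. For instance
  ∂[v_0,v_2,v_4] = [v_2,v_4] − [v_0,v_4] + [v_0,v_2],
  ∂[v_0,v_1,v_2] = [v_1,v_2] − [v_0,v_2] + [v_0,v_1].
This gives a 12×6 integer matrix of rank 6; reducing to Smith normal form yields diagonal entries (1,1,1,1,1,1).

From H_k ≅ ker(∂_k) / im(∂_{k+1}) we obtain:

  H_0: rank C_0 − rank ∂_1 = 6 − 5 = 1, and the invariant factors of ∂_1 are all 1, so H_0 ≅ Z.
  H_1: rank ker ∂_1 − rank ∂_2 = (12 − 5) − 6 = 1, and the invariant factors of ∂_2 are all 1, so H_1 ≅ Z.
  H_2: rank ker ∂_2 − rank ∂_3 = (6 − 6) − 0 = 0, and there is no ∂_3, so H_2 ≅ 0.

(K is a triangulation of the cylinder S^1 x I.)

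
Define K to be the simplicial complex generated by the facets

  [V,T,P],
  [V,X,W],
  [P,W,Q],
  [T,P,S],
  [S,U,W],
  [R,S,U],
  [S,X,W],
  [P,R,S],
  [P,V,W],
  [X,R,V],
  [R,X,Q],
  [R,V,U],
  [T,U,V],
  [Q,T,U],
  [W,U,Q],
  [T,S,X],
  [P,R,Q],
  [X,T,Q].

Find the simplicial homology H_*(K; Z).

We work with the vertex ordering P < Q < R < S < T < U < V < W < X. The simplices of K, each written with vertices in increasing order, are:

  0-simplices (9): P, Q, R, S, T, U, V, W, X
  1-simplices (27): PQ, PR, PS, PT, PV, PW, QR, QT, QU, QW, QX, RS, RU, RV, RX, ST, SU, SW, SX, TU, TV, TX, UV, UW, VW, VX, WX
  2-simplices (18): PQR, PQW, PRS, PST, PTV, PVW, QRX, QTU, QTX, QUW, RSU, RUV, RVX, STX, SUW, SWX, TUV, VWX

giving chain groups C_0 ≅ Z^9, C_1 ≅ Z^27, C_2 ≅ Z^18.

The boundary map ∂_1: C_1 → C_0 maps an edge to its endpoints' difference, ∂[p,q] = q − p. For instance
  ∂TU = U − T.
The 9×27 boundary matrix has rank 8 and Smith normal form diag(1,1,1,1,1,1,1,1).

∂_2: C_2 → C_1 sends each 2-simplex [p,q,r] to [q,r] − [p,r] + [p,q]. For instance
  ∂QTX = TX − QX + QT,
  ∂QTU = TU − QU + QT.
This gives a 27×18 integer matrix of rank 17; reducing to Smith normal form yields diagonal entries (1,1,1,1,1,1,1,1,1,1,1,1,1,1,1,1,1).

Computing H_k = (kernel of ∂_k) / (image of ∂_{k+1}):

  H_0: rank C_0 − rank ∂_1 = 9 − 8 = 1, and the invariant factors of ∂_1 are all 1, so H_0 ≅ Z.
  H_1: rank ker ∂_1 − rank ∂_2 = (27 − 8) − 17 = 2, and the invariant factors of ∂_2 are all 1, so H_1 ≅ Z^2.
  H_2: rank ker ∂_2 − rank ∂_3 = (18 − 17) − 0 = 1, and there is no ∂_3, so H_2 ≅ Z.

As a check, the Euler characteristic is 9 − 27 + 18 = 0, which agrees with 1 − 2 + 1 = 0.
(K is a triangulation of the torus T^2.)

H_0 = Z,  H_1 = Z^2,  H_2 = Z.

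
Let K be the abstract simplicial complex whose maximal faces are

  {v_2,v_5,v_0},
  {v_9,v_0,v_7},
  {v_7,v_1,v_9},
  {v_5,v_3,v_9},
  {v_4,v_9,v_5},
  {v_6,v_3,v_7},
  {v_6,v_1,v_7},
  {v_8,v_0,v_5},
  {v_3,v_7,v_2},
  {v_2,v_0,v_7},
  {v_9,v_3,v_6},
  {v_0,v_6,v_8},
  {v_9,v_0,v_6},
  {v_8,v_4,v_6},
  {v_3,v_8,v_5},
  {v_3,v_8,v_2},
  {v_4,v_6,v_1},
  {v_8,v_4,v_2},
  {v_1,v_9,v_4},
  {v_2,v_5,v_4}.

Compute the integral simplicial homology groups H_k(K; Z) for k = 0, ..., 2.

K has 10 vertices, 30 edges, 20 triangles.
rank ∂_0 = 0, rank ∂_1 = 9 ⇒ b_0 = 10 − 0 − 9 = 1; all invariant factors of ∂_1 are 1 so no torsion. So H_0 ≅ Z.
rank ∂_1 = 9, rank ∂_2 = 20 ⇒ b_1 = 30 − 9 − 20 = 1; ∂_2 has invariant factor(s) [2] giving torsion. So H_1 ≅ Z ⊕ Z/2.
rank ∂_2 = 20, rank ∂_3 = 0 ⇒ b_2 = 20 − 20 − 0 = 0. So H_2 ≅ 0.

H_0 = Z,  H_1 = Z ⊕ Z/2,  H_2 = 0.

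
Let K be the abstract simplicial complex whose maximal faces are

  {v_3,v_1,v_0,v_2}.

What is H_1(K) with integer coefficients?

H_1 = 0.

Fix the vertex order v_0 < v_1 < v_2 < v_3 and write every simplex with vertices in increasing order. Then dim K = 3 and the simplices of K are:

  0-simplices (4): [v_0], [v_1], [v_2], [v_3]
  1-simplices (6): [v_0,v_1], [v_0,v_2], [v_0,v_3], [v_1,v_2], [v_1,v_3], [v_2,v_3]
  2-simplices (4): [v_0,v_1,v_2], [v_0,v_1,v_3], [v_0,v_2,v_3], [v_1,v_2,v_3]
  3-simplices (1): [v_0,v_1,v_2,v_3]

so the chain groups are C_0 ≅ Z^4, C_1 ≅ Z^6, C_2 ≅ Z^4, C_3 ≅ Z^1.

The boundary map ∂_1: C_1 → C_0 sends each edge [p,q] (with p < q) to q − p. For instance
  ∂[v_2,v_3] = [v_3] − [v_2].
The resulting 4×6 matrix has rank 3, and its Smith normal form has invariant factors (1,1,1).

The boundary map ∂_2: C_2 → C_1 maps a triangle to the signed sum of its edges. For instance
  ∂[v_0,v_1,v_2] = [v_1,v_2] − [v_0,v_2] + [v_0,v_1],
  ∂[v_0,v_1,v_3] = [v_1,v_3] − [v_0,v_3] + [v_0,v_1].
As a 6×4 matrix over Z this has rank 3, with invariant factors (1,1,1).

The boundary map ∂_3: C_3 → C_2 sends each 3-simplex σ to the alternating sum Σ_i (−1)^i (σ with its i-th vertex removed). For instance
  ∂[v_0,v_1,v_2,v_3] = [v_1,v_2,v_3] − [v_0,v_2,v_3] + [v_0,v_1,v_3] − [v_0,v_1,v_2].
This gives a 4×1 integer matrix of rank 1; reducing to Smith normal form yields diagonal entries (1).

Computing H_k = (kernel of ∂_k) / (image of ∂_{k+1}):

  H_1: rank ker ∂_1 − rank ∂_2 = (6 − 3) − 3 = 0, and the invariant factors of ∂_2 are all 1, so H_1 = 0.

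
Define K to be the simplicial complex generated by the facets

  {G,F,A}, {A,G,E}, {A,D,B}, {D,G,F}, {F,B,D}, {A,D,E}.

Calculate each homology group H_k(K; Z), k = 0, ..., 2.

Take the total order A < B < D < E < F < G on the vertex set. Then K (dimension 2) consists of the simplices:

  0-simplices (6): A, B, D, E, F, G
  1-simplices (12): AB, AD, AE, AF, AG, BD, BF, DE, DF, DG, EG, FG
  2-simplices (6): ABD, ADE, AEG, AFG, BDF, DFG

giving chain groups C_0 ≅ Z^6, C_1 ≅ Z^12, C_2 ≅ Z^6.

The boundary map ∂_1: C_1 → C_0 is given by ∂[p,q] = [q] − [p].
The resulting 6×12 matrix has rank 5, and its Smith normal form has invariant factors (1,1,1,1,1).

∂_2: C_2 → C_1 acts by ∂[p,q,r] = [q,r] − [p,r] + [p,q]. For instance
  ∂AFG = FG − AG + AF,
  ∂AEG = EG − AG + AE.
The resulting 12×6 matrix has rank 6, and its Smith normal form has invariant factors (1,1,1,1,1,1).

From H_k ≅ ker(∂_k) / im(∂_{k+1}) we obtain:

  H_0: rank C_0 − rank ∂_1 = 6 − 5 = 1, and the invariant factors of ∂_1 are all 1, so H_0 = Z.
  H_1: rank ker ∂_1 − rank ∂_2 = (12 − 5) − 6 = 1, and the invariant factors of ∂_2 are all 1, so H_1 = Z.
  H_2: rank ker ∂_2 − rank ∂_3 = (6 − 6) − 0 = 0, and there is no ∂_3, so H_2 = 0.

As a check, the Euler characteristic is 6 − 12 + 6 = 0, which agrees with 1 − 1 + 0 = 0.

H_0 = Z,  H_1 = Z,  H_2 = 0.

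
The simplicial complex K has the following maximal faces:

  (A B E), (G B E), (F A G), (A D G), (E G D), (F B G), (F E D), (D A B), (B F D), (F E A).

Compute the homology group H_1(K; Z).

Fix the vertex order A < B < D < E < F < G and write every simplex with vertices in increasing order. Then dim K = 2 and the simplices of K are:

  0-simplices (6): A, B, D, E, F, G
  1-simplices (15): AB, AD, AE, AF, AG, BD, BE, BF, BG, DE, DF, DG, EF, EG, FG
  2-simplices (10): ABD, ABE, ADG, AEF, AFG, BDF, BEG, BFG, DEF, DEG

so the chain groups are C_0 ≅ Z^6, C_1 ≅ Z^15, C_2 ≅ Z^10.

∂_1: C_1 → C_0 is given by ∂[p,q] = [q] − [p]. For instance
  ∂BD = D − B.
This gives a 6×15 integer matrix of rank 5; reducing to Smith normal form yields diagonal entries (1,1,1,1,1).

∂_2: C_2 → C_1 maps a triangle to the signed sum of its edges. For instance
  ∂ABE = BE − AE + AB,
  ∂DEG = EG − DG + DE.
This gives a 15×10 integer matrix of rank 10; reducing to Smith normal form yields diagonal entries (1,1,1,1,1,1,1,1,1,2).

Now H_k = ker ∂_k / im ∂_{k+1}, so:

  H_1: rank ker ∂_1 − rank ∂_2 = (15 − 5) − 10 = 0, and ∂_2 has invariant factor 2 > 1, so H_1 = Z/2Z.

(K is a triangulation of the real projective plane RP^2.)

H_1 ≅ Z/2Z.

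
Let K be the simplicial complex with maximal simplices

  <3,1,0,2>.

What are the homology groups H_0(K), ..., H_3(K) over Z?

K has 4 vertices, 6 edges, 4 triangles, 1 3-simplex.
rank ∂_0 = 0, rank ∂_1 = 3 ⇒ b_0 = 4 − 0 − 3 = 1; all invariant factors of ∂_1 are 1 so no torsion. So H_0 = Z.
rank ∂_1 = 3, rank ∂_2 = 3 ⇒ b_1 = 6 − 3 − 3 = 0; all invariant factors of ∂_2 are 1 so no torsion. So H_1 = 0.
rank ∂_2 = 3, rank ∂_3 = 1 ⇒ b_2 = 4 − 3 − 1 = 0; all invariant factors of ∂_3 are 1 so no torsion. So H_2 = 0.
rank ∂_3 = 1, rank ∂_4 = 0 ⇒ b_3 = 1 − 1 − 0 = 0. So H_3 = 0.

H_0 ≅ Z,  H_1 = 0,  H_2 = 0,  H_3 = 0.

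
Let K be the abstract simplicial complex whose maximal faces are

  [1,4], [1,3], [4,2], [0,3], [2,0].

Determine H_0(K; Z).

H_0 ≅ Z.

Order the vertices as 0 < 1 < 2 < 3 < 4. Listing each simplex with vertices in this order, K has dimension 1 with simplices:

  0-simplices (5): [0], [1], [2], [3], [4]
  1-simplices (5): [0,2], [0,3], [1,3], [1,4], [2,4]

so the chain groups are C_0 ≅ Z^5, C_1 ≅ Z^5.

∂_1: C_1 → C_0 sends each edge [p,q] (with p < q) to q − p.
As a 5×5 matrix over Z this has rank 4, with invariant factors (1,1,1,1).

From H_k ≅ ker(∂_k) / im(∂_{k+1}) we obtain:

  H_0: rank C_0 − rank ∂_1 = 5 − 4 = 1, and the invariant factors of ∂_1 are all 1, so H_0 = Z.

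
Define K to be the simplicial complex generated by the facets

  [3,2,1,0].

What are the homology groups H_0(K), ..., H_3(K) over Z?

We work with the vertex ordering 0 < 1 < 2 < 3. The simplices of K, each written with vertices in increasing order, are:

  0-simplices (4): [0], [1], [2], [3]
  1-simplices (6): [0,1], [0,2], [0,3], [1,2], [1,3], [2,3]
  2-simplices (4): [0,1,2], [0,1,3], [0,2,3], [1,2,3]
  3-simplices (1): [0,1,2,3]

so the chain groups are C_0 ≅ Z^4, C_1 ≅ Z^6, C_2 ≅ Z^4, C_3 ≅ Z^1.

The boundary map ∂_1: C_1 → C_0 maps an edge to its endpoints' difference, ∂[p,q] = q − p. For instance
  ∂[0,3] = [3] − [0].
This gives a 4×6 integer matrix of rank 3; reducing to Smith normal form yields diagonal entries (1,1,1).

Boundary ∂_2: C_2 → C_1 sends each 2-simplex [p,q,r] to [q,r] − [p,r] + [p,q]. For instance
  ∂[1,2,3] = [2,3] − [1,3] + [1,2],
  ∂[0,1,3] = [1,3] − [0,3] + [0,1].
The resulting 6×4 matrix has rank 3, and its Smith normal form has invariant factors (1,1,1).

∂_3: C_3 → C_2 sends each 3-simplex σ to the alternating sum Σ_i (−1)^i (σ with its i-th vertex removed). For instance
  ∂[0,1,2,3] = [1,2,3] − [0,2,3] + [0,1,3] − [0,1,2].
This gives a 4×1 integer matrix of rank 1; reducing to Smith normal form yields diagonal entries (1).

Now H_k = ker ∂_k / im ∂_{k+1}, so:

  H_0: rank C_0 − rank ∂_1 = 4 − 3 = 1, and the invariant factors of ∂_1 are all 1, so H_0 = Z.
  H_1: rank ker ∂_1 − rank ∂_2 = (6 − 3) − 3 = 0, and the invariant factors of ∂_2 are all 1, so H_1 = 0.
  H_2: rank ker ∂_2 − rank ∂_3 = (4 − 3) − 1 = 0, and the invariant factors of ∂_3 are all 1, so H_2 = 0.
  H_3: rank ker ∂_3 − rank ∂_4 = (1 − 1) − 0 = 0, and there is no ∂_4, so H_3 = 0.

H_0 ≅ Z,  H_1 = 0,  H_2 = 0,  H_3 = 0.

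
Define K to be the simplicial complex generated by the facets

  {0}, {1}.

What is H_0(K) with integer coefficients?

H_0 = Z^2.

We work with the vertex ordering 0 < 1. The simplices of K, each written with vertices in increasing order, are:

  0-simplices (2): [0], [1]

giving chain groups C_0 ≅ Z^2.

From H_k ≅ ker(∂_k) / im(∂_{k+1}) we obtain:

  H_0: rank C_0 − rank ∂_1 = 2 − 0 = 2, and there is no ∂_1, so H_0 ≅ Z^2.

(K is a triangulation of a set of 2 points.)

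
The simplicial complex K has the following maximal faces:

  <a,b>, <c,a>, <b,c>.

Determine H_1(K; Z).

Order the vertices as a < b < c. Listing each simplex with vertices in this order, K has dimension 1 with simplices:

  0-simplices (3): a, b, c
  1-simplices (3): ab, ac, bc

so the chain groups are C_0 ≅ Z^3, C_1 ≅ Z^3.

∂_1: C_1 → C_0 is given by ∂[p,q] = [q] − [p].
This gives a 3×3 integer matrix of rank 2; reducing to Smith normal form yields diagonal entries (1,1).

Computing H_k = (kernel of ∂_k) / (image of ∂_{k+1}):

  H_1: rank ker ∂_1 − rank ∂_2 = (3 − 2) − 0 = 1, and there is no ∂_2, so H_1 = Z.

(K is a triangulation of the circle S^1.)

H_1 ≅ Z.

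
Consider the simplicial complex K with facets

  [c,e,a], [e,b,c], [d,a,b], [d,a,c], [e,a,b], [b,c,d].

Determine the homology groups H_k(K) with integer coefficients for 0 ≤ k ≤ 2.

Fix the vertex order a < b < c < d < e and write every simplex with vertices in increasing order. Then dim K = 2 and the simplices of K are:

  0-simplices (5): a, b, c, d, e
  1-simplices (9): ab, ac, ad, ae, bc, bd, be, cd, ce
  2-simplices (6): abd, abe, acd, ace, bcd, bce

giving chain groups C_0 ≅ Z^5, C_1 ≅ Z^9, C_2 ≅ Z^6.

∂_1: C_1 → C_0 maps an edge to its endpoints' difference, ∂[p,q] = q − p. For instance
  ∂bc = c − b.
As a 5×9 matrix over Z this has rank 4, with invariant factors (1,1,1,1).

Boundary ∂_2: C_2 → C_1 acts by ∂[p,q,r] = [q,r] − [p,r] + [p,q]. For instance
  ∂bcd = cd − bd + bc,
  ∂abd = bd − ad + ab.
The resulting 9×6 matrix has rank 5, and its Smith normal form has invariant factors (1,1,1,1,1).

Now H_k = ker ∂_k / im ∂_{k+1}, so:

  H_0: rank C_0 − rank ∂_1 = 5 − 4 = 1, and the invariant factors of ∂_1 are all 1, so H_0 ≅ Z.
  H_1: rank ker ∂_1 − rank ∂_2 = (9 − 4) − 5 = 0, and the invariant factors of ∂_2 are all 1, so H_1 ≅ 0.
  H_2: rank ker ∂_2 − rank ∂_3 = (6 − 5) − 0 = 1, and there is no ∂_3, so H_2 ≅ Z.

As a check, the Euler characteristic is 5 − 9 + 6 = 2, which agrees with 1 − 0 + 1 = 2.

H_0 = Z,  H_1 = 0,  H_2 = Z.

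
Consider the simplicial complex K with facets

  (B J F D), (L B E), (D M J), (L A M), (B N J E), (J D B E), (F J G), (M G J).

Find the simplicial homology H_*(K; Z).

Order the vertices as A < B < D < E < F < G < J < L < M < N. Listing each simplex with vertices in this order, K has dimension 3 with simplices:

  0-simplices (10): A, B, D, E, F, G, J, L, M, N
  1-simplices (22): AL, AM, BD, BE, BF, BJ, BL, BN, DE, DF, DJ, DM, EJ, EL, EN, FG, FJ, GJ, GM, JM, JN, LM
  2-simplices (15): ALM, BDE, BDF, BDJ, BEJ, BEL, BEN, BFJ, BJN, DEJ, DFJ, DJM, EJN, FGJ, GJM
  3-simplices (3): BDEJ, BDFJ, BEJN

giving chain groups C_0 ≅ Z^10, C_1 ≅ Z^22, C_2 ≅ Z^15, C_3 ≅ Z^3.

Boundary ∂_1: C_1 → C_0 sends each edge [p,q] (with p < q) to q − p. For instance
  ∂GM = M − G.
The 10×22 boundary matrix has rank 9 and Smith normal form diag(1,1,1,1,1,1,1,1,1).

∂_2: C_2 → C_1 acts by ∂[p,q,r] = [q,r] − [p,r] + [p,q]. For instance
  ∂DEJ = EJ − DJ + DE,
  ∂GJM = JM − GM + GJ.
This gives a 22×15 integer matrix of rank 12; reducing to Smith normal form yields diagonal entries (1,1,1,1,1,1,1,1,1,1,1,1).

Boundary ∂_3: C_3 → C_2 sends each 3-simplex σ to the alternating sum Σ_i (−1)^i (σ with its i-th vertex removed). For instance
  ∂BEJN = EJN − BJN + BEN − BEJ,
  ∂BDFJ = DFJ − BFJ + BDJ − BDF.
The resulting 15×3 matrix has rank 3, and its Smith normal form has invariant factors (1,1,1).

Reading off H_k = ker ∂_k / im ∂_{k+1}:

  H_0: rank C_0 − rank ∂_1 = 10 − 9 = 1, and the invariant factors of ∂_1 are all 1, so H_0 ≅ Z.
  H_1: rank ker ∂_1 − rank ∂_2 = (22 − 9) − 12 = 1, and the invariant factors of ∂_2 are all 1, so H_1 ≅ Z.
  H_2: rank ker ∂_2 − rank ∂_3 = (15 − 12) − 3 = 0, and the invariant factors of ∂_3 are all 1, so H_2 ≅ 0.
  H_3: rank ker ∂_3 − rank ∂_4 = (3 − 3) − 0 = 0, and there is no ∂_4, so H_3 ≅ 0.

As a check, the Euler characteristic is 10 − 22 + 15 − 3 = 0, which agrees with 1 − 1 + 0 − 0 = 0.

H_0 = Z,  H_1 = Z,  H_2 = 0,  H_3 = 0.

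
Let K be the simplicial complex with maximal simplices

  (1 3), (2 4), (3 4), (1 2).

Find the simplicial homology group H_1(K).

H_1 = Z.

Take the total order 1 < 2 < 3 < 4 on the vertex set. Then K (dimension 1) consists of the simplices:

  0-simplices (4): [1], [2], [3], [4]
  1-simplices (4): [1,2], [1,3], [2,4], [3,4]

Hence C_0 ≅ Z^4, C_1 ≅ Z^4.

The boundary map ∂_1: C_1 → C_0 maps an edge to its endpoints' difference, ∂[p,q] = q − p. For instance
  ∂[3,4] = [4] − [3].
As a 4×4 matrix over Z this has rank 3, with invariant factors (1,1,1).

Now H_k = ker ∂_k / im ∂_{k+1}, so:

  H_1: rank ker ∂_1 − rank ∂_2 = (4 − 3) − 0 = 1, and there is no ∂_2, so H_1 ≅ Z.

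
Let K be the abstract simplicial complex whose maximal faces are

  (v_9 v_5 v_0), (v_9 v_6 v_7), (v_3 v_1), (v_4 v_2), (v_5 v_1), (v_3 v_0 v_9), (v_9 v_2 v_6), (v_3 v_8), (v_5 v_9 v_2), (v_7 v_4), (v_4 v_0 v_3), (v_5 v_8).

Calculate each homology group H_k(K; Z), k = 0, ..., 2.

H_0 = Z,  H_1 = Z^4,  H_2 = 0.

Fix the vertex order v_0 < v_1 < v_2 < v_3 < v_4 < v_5 < v_6 < v_7 < v_8 < v_9 and write every simplex with vertices in increasing order. Then dim K = 2 and the simplices of K are:

  0-simplices (10): [v_0], [v_1], [v_2], [v_3], [v_4], [v_5], [v_6], [v_7], [v_8], [v_9]
  1-simplices (19): (19 of them)
  2-simplices (6): [v_0,v_3,v_4], [v_0,v_3,v_9], [v_0,v_5,v_9], [v_2,v_5,v_9], [v_2,v_6,v_9], [v_6,v_7,v_9]

so the chain groups are C_0 ≅ Z^10, C_1 ≅ Z^19, C_2 ≅ Z^6.

The boundary map ∂_1: C_1 → C_0 sends each edge [p,q] (with p < q) to q − p. For instance
  ∂[v_5,v_9] = [v_9] − [v_5].
The 10×19 boundary matrix has rank 9 and Smith normal form diag(1,1,1,1,1,1,1,1,1).

Boundary ∂_2: C_2 → C_1 maps a triangle to the signed sum of its edges. For instance
  ∂[v_0,v_3,v_9] = [v_3,v_9] − [v_0,v_9] + [v_0,v_3],
  ∂[v_2,v_6,v_9] = [v_6,v_9] − [v_2,v_9] + [v_2,v_6].
As a 19×6 matrix over Z this has rank 6, with invariant factors (1,1,1,1,1,1).

Now H_k = ker ∂_k / im ∂_{k+1}, so:

  H_0: rank C_0 − rank ∂_1 = 10 − 9 = 1, and the invariant factors of ∂_1 are all 1, so H_0 = Z.
  H_1: rank ker ∂_1 − rank ∂_2 = (19 − 9) − 6 = 4, and the invariant factors of ∂_2 are all 1, so H_1 = Z^4.
  H_2: rank ker ∂_2 − rank ∂_3 = (6 − 6) − 0 = 0, and there is no ∂_3, so H_2 = 0.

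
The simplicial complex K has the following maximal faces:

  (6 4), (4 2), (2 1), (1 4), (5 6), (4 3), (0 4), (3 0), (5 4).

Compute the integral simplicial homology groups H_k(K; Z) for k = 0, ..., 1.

K has 7 vertices, 9 edges.
rank ∂_0 = 0, rank ∂_1 = 6 ⇒ b_0 = 7 − 0 − 6 = 1; all invariant factors of ∂_1 are 1 so no torsion. So H_0 = Z.
rank ∂_1 = 6, rank ∂_2 = 0 ⇒ b_1 = 9 − 6 − 0 = 3. So H_1 = Z^3.

H_0 = Z,  H_1 = Z^3.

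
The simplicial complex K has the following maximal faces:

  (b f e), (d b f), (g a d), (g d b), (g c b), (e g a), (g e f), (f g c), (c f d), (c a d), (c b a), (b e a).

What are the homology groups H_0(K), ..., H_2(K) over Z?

H_0 = Z,  H_1 = Z_2,  H_2 = 0.

Take the total order a < b < c < d < e < f < g on the vertex set. Then K (dimension 2) consists of the simplices:

  0-simplices (7): a, b, c, d, e, f, g
  1-simplices (18): ab, ac, ad, ae, ag, bc, bd, be, bf, bg, cd, cf, cg, df, dg, ef, eg, fg
  2-simplices (12): abc, abe, acd, adg, aeg, bcg, bdf, bdg, bef, cdf, cfg, efg

giving chain groups C_0 ≅ Z^7, C_1 ≅ Z^18, C_2 ≅ Z^12.

The boundary map ∂_1: C_1 → C_0 maps an edge to its endpoints' difference, ∂[p,q] = q − p.
This gives a 7×18 integer matrix of rank 6; reducing to Smith normal form yields diagonal entries (1,1,1,1,1,1).

The boundary map ∂_2: C_2 → C_1 acts by ∂[p,q,r] = [q,r] − [p,r] + [p,q]. For instance
  ∂abe = be − ae + ab,
  ∂acd = cd − ad + ac.
This gives a 18×12 integer matrix of rank 12; reducing to Smith normal form yields diagonal entries (1,1,1,1,1,1,1,1,1,1,1,2).

Reading off H_k = ker ∂_k / im ∂_{k+1}:

  H_0: rank C_0 − rank ∂_1 = 7 − 6 = 1, and the invariant factors of ∂_1 are all 1, so H_0 = Z.
  H_1: rank ker ∂_1 − rank ∂_2 = (18 − 6) − 12 = 0, and ∂_2 has invariant factor 2 > 1, so H_1 = Z_2.
  H_2: rank ker ∂_2 − rank ∂_3 = (12 − 12) − 0 = 0, and there is no ∂_3, so H_2 = 0.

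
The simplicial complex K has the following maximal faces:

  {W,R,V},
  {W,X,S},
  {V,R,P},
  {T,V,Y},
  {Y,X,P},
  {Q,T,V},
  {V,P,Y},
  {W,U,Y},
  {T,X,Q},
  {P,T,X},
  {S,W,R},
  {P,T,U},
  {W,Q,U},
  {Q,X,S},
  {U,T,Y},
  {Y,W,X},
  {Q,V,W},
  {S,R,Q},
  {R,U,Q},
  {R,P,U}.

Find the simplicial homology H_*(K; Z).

Take the total order P < Q < R < S < T < U < V < W < X < Y on the vertex set. Then K (dimension 2) consists of the simplices:

  0-simplices (10): P, Q, R, S, T, U, V, W, X, Y
  1-simplices (30): PR, PT, PU, PV, PX, PY, QR, QS, QT, QU, QV, QW, QX, RS, RU, RV, RW, SW, SX, TU, TV, TX, TY, UW, UY, VW, VY, WX, WY, XY
  2-simplices (20): PRU, PRV, PTU, PTX, PVY, PXY, QRS, QRU, QSX, QTV, QTX, QUW, QVW, RSW, RVW, SWX, TUY, TVY, UWY, WXY

Hence C_0 ≅ Z^10, C_1 ≅ Z^30, C_2 ≅ Z^20.

∂_1: C_1 → C_0 maps an edge to its endpoints' difference, ∂[p,q] = q − p.
This gives a 10×30 integer matrix of rank 9; reducing to Smith normal form yields diagonal entries (1,1,1,1,1,1,1,1,1).

The boundary map ∂_2: C_2 → C_1 sends each 2-simplex [p,q,r] to [q,r] − [p,r] + [p,q]. For instance
  ∂QTX = TX − QX + QT,
  ∂TUY = UY − TY + TU.
The resulting 30×20 matrix has rank 20, and its Smith normal form has invariant factors (1,1,1,1,1,1,1,1,1,1,1,1,1,1,1,1,1,1,1,2).

Computing H_k = (kernel of ∂_k) / (image of ∂_{k+1}):

  H_0: rank C_0 − rank ∂_1 = 10 − 9 = 1, and the invariant factors of ∂_1 are all 1, so H_0 = Z.
  H_1: rank ker ∂_1 − rank ∂_2 = (30 − 9) − 20 = 1, and ∂_2 has invariant factor 2 > 1, so H_1 = Z ⊕ Z/2Z.
  H_2: rank ker ∂_2 − rank ∂_3 = (20 − 20) − 0 = 0, and there is no ∂_3, so H_2 = 0.

As a check, the Euler characteristic is 10 − 30 + 20 = 0, which agrees with 1 − 1 + 0 = 0.

H_0 = Z,  H_1 = Z ⊕ Z/2Z,  H_2 = 0.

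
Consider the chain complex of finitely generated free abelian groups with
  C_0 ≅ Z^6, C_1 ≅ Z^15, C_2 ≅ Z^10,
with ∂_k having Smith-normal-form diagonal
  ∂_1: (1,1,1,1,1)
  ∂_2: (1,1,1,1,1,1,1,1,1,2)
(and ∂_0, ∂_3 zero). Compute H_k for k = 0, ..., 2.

H_0 ≅ Z,  H_1 ≅ Z_2,  H_2 = 0.

H_0: b_0 = 6 − 0 − 5 = 1; torsion from ∂_1 factors > 1: none. So H_0 ≅ Z.
H_1: b_1 = 15 − 5 − 10 = 0; torsion from ∂_2 factors > 1: [2]. So H_1 ≅ Z_2.
H_2: b_2 = 10 − 10 − 0 = 0; torsion from ∂_3 factors > 1: none. So H_2 ≅ 0.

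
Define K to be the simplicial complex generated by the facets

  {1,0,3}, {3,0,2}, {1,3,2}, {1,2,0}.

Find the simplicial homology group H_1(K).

Order the vertices as 0 < 1 < 2 < 3. Listing each simplex with vertices in this order, K has dimension 2 with simplices:

  0-simplices (4): [0], [1], [2], [3]
  1-simplices (6): [0,1], [0,2], [0,3], [1,2], [1,3], [2,3]
  2-simplices (4): [0,1,2], [0,1,3], [0,2,3], [1,2,3]

so the chain groups are C_0 ≅ Z^4, C_1 ≅ Z^6, C_2 ≅ Z^4.

The boundary map ∂_1: C_1 → C_0 is given by ∂[p,q] = [q] − [p]. For instance
  ∂[1,3] = [3] − [1].
The 4×6 boundary matrix has rank 3 and Smith normal form diag(1,1,1).

Boundary ∂_2: C_2 → C_1 sends each 2-simplex [p,q,r] to [q,r] − [p,r] + [p,q]. For instance
  ∂[1,2,3] = [2,3] − [1,3] + [1,2],
  ∂[0,1,2] = [1,2] − [0,2] + [0,1].
The resulting 6×4 matrix has rank 3, and its Smith normal form has invariant factors (1,1,1).

Reading off H_k = ker ∂_k / im ∂_{k+1}:

  H_1: rank ker ∂_1 − rank ∂_2 = (6 − 3) − 3 = 0, and the invariant factors of ∂_2 are all 1, so H_1 = 0.

(K is a triangulation of the 2-sphere S^2.)

H_1 ≅ 0.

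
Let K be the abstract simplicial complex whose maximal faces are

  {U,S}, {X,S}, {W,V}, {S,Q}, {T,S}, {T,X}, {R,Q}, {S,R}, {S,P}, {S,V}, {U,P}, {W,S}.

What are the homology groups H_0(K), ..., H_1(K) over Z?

H_0 ≅ Z,  H_1 ≅ Z^4.

Order the vertices as P < Q < R < S < T < U < V < W < X. Listing each simplex with vertices in this order, K has dimension 1 with simplices:

  0-simplices (9): P, Q, R, S, T, U, V, W, X
  1-simplices (12): PS, PU, QR, QS, RS, ST, SU, SV, SW, SX, TX, VW

Hence C_0 ≅ Z^9, C_1 ≅ Z^12.

Boundary ∂_1: C_1 → C_0 maps an edge to its endpoints' difference, ∂[p,q] = q − p. For instance
  ∂VW = W − V.
This gives a 9×12 integer matrix of rank 8; reducing to Smith normal form yields diagonal entries (1,1,1,1,1,1,1,1).

Now H_k = ker ∂_k / im ∂_{k+1}, so:

  H_0: rank C_0 − rank ∂_1 = 9 − 8 = 1, and the invariant factors of ∂_1 are all 1, so H_0 ≅ Z.
  H_1: rank ker ∂_1 − rank ∂_2 = (12 − 8) − 0 = 4, and there is no ∂_2, so H_1 ≅ Z^4.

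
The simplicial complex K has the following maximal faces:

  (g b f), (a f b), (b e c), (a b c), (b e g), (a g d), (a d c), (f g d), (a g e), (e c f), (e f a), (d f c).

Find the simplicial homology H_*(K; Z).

Take the total order a < b < c < d < e < f < g on the vertex set. Then K (dimension 2) consists of the simplices:

  0-simplices (7): a, b, c, d, e, f, g
  1-simplices (18): ab, ac, ad, ae, af, ag, bc, be, bf, bg, cd, ce, cf, df, dg, ef, eg, fg
  2-simplices (12): abc, abf, acd, adg, aef, aeg, bce, beg, bfg, cdf, cef, dfg

so the chain groups are C_0 ≅ Z^7, C_1 ≅ Z^18, C_2 ≅ Z^12.

The boundary map ∂_1: C_1 → C_0 maps an edge to its endpoints' difference, ∂[p,q] = q − p. For instance
  ∂af = f − a.
This gives a 7×18 integer matrix of rank 6; reducing to Smith normal form yields diagonal entries (1,1,1,1,1,1).

∂_2: C_2 → C_1 maps a triangle to the signed sum of its edges. For instance
  ∂bfg = fg − bg + bf,
  ∂bce = ce − be + bc.
As a 18×12 matrix over Z this has rank 12, with invariant factors (1,1,1,1,1,1,1,1,1,1,1,2).

Now H_k = ker ∂_k / im ∂_{k+1}, so:

  H_0: rank C_0 − rank ∂_1 = 7 − 6 = 1, and the invariant factors of ∂_1 are all 1, so H_0 ≅ Z.
  H_1: rank ker ∂_1 − rank ∂_2 = (18 − 6) − 12 = 0, and ∂_2 has invariant factor 2 > 1, so H_1 ≅ Z/2Z.
  H_2: rank ker ∂_2 − rank ∂_3 = (12 − 12) − 0 = 0, and there is no ∂_3, so H_2 ≅ 0.

As a check, the Euler characteristic is 7 − 18 + 12 = 1, which agrees with 1 − 0 + 0 = 1.

H_0 ≅ Z,  H_1 ≅ Z/2Z,  H_2 = 0.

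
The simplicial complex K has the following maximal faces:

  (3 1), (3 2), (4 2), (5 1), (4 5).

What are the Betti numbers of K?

b_0 = 1, b_1 = 1.

Fix the vertex order 1 < 2 < 3 < 4 < 5 and write every simplex with vertices in increasing order. Then dim K = 1 and the simplices of K are:

  0-simplices (5): [1], [2], [3], [4], [5]
  1-simplices (5): [1,3], [1,5], [2,3], [2,4], [4,5]

giving chain groups C_0 ≅ Z^5, C_1 ≅ Z^5.

The boundary map ∂_1: C_1 → C_0 sends each edge [p,q] (with p < q) to q − p. For instance
  ∂[4,5] = [5] − [4].
The 5×5 boundary matrix has rank 4 and Smith normal form diag(1,1,1,1).

Computing H_k = (kernel of ∂_k) / (image of ∂_{k+1}):

  H_0: rank C_0 − rank ∂_1 = 5 − 4 = 1, and the invariant factors of ∂_1 are all 1, so H_0 = Z.
  H_1: rank ker ∂_1 − rank ∂_2 = (5 − 4) − 0 = 1, and there is no ∂_2, so H_1 = Z.

Hence the Betti numbers are b_0 = 1, b_1 = 1.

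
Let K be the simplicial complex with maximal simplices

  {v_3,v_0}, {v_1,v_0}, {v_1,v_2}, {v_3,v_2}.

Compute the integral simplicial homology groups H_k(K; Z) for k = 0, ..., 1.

H_0 = Z,  H_1 = Z.

Take the total order v_0 < v_1 < v_2 < v_3 on the vertex set. Then K (dimension 1) consists of the simplices:

  0-simplices (4): [v_0], [v_1], [v_2], [v_3]
  1-simplices (4): [v_0,v_1], [v_0,v_3], [v_1,v_2], [v_2,v_3]

Hence C_0 ≅ Z^4, C_1 ≅ Z^4.

∂_1: C_1 → C_0 is given by ∂[p,q] = [q] − [p]. For instance
  ∂[v_2,v_3] = [v_3] − [v_2].
This gives a 4×4 integer matrix of rank 3; reducing to Smith normal form yields diagonal entries (1,1,1).

Now H_k = ker ∂_k / im ∂_{k+1}, so:

  H_0: rank C_0 − rank ∂_1 = 4 − 3 = 1, and the invariant factors of ∂_1 are all 1, so H_0 ≅ Z.
  H_1: rank ker ∂_1 − rank ∂_2 = (4 − 3) − 0 = 1, and there is no ∂_2, so H_1 ≅ Z.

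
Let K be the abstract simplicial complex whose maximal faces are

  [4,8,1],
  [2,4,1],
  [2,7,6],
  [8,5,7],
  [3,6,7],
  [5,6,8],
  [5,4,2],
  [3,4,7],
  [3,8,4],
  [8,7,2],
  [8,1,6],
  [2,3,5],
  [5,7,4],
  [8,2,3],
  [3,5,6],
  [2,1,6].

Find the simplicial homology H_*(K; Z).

H_0 ≅ Z,  H_1 ≅ Z^2,  H_2 ≅ Z.

K has 8 vertices, 24 edges, 16 triangles.
rank ∂_0 = 0, rank ∂_1 = 7 ⇒ b_0 = 8 − 0 − 7 = 1; all invariant factors of ∂_1 are 1 so no torsion. So H_0 = Z.
rank ∂_1 = 7, rank ∂_2 = 15 ⇒ b_1 = 24 − 7 − 15 = 2; all invariant factors of ∂_2 are 1 so no torsion. So H_1 = Z^2.
rank ∂_2 = 15, rank ∂_3 = 0 ⇒ b_2 = 16 − 15 − 0 = 1. So H_2 = Z.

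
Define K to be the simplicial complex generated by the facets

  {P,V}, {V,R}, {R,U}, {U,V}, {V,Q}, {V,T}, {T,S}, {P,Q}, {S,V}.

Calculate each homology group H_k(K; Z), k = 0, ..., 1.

K has 7 vertices, 9 edges.
rank ∂_0 = 0, rank ∂_1 = 6 ⇒ b_0 = 7 − 0 − 6 = 1; all invariant factors of ∂_1 are 1 so no torsion. So H_0 = Z.
rank ∂_1 = 6, rank ∂_2 = 0 ⇒ b_1 = 9 − 6 − 0 = 3. So H_1 = Z^3.

H_0 = Z,  H_1 = Z^3.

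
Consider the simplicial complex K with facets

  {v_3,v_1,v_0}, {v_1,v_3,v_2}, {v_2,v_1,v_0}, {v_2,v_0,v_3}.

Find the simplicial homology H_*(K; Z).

K has 4 vertices, 6 edges, 4 triangles.
rank ∂_0 = 0, rank ∂_1 = 3 ⇒ b_0 = 4 − 0 − 3 = 1; all invariant factors of ∂_1 are 1 so no torsion. So H_0 ≅ Z.
rank ∂_1 = 3, rank ∂_2 = 3 ⇒ b_1 = 6 − 3 − 3 = 0; all invariant factors of ∂_2 are 1 so no torsion. So H_1 ≅ 0.
rank ∂_2 = 3, rank ∂_3 = 0 ⇒ b_2 = 4 − 3 − 0 = 1. So H_2 ≅ Z.

H_0 = Z,  H_1 = 0,  H_2 = Z.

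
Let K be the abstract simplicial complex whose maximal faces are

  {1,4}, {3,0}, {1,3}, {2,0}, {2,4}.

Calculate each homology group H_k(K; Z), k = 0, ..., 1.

Take the total order 0 < 1 < 2 < 3 < 4 on the vertex set. Then K (dimension 1) consists of the simplices:

  0-simplices (5): [0], [1], [2], [3], [4]
  1-simplices (5): [0,2], [0,3], [1,3], [1,4], [2,4]

Hence C_0 ≅ Z^5, C_1 ≅ Z^5.

∂_1: C_1 → C_0 sends each edge [p,q] (with p < q) to q − p. For instance
  ∂[1,4] = [4] − [1].
The resulting 5×5 matrix has rank 4, and its Smith normal form has invariant factors (1,1,1,1).

Now H_k = ker ∂_k / im ∂_{k+1}, so:

  H_0: rank C_0 − rank ∂_1 = 5 − 4 = 1, and the invariant factors of ∂_1 are all 1, so H_0 = Z.
  H_1: rank ker ∂_1 − rank ∂_2 = (5 − 4) − 0 = 1, and there is no ∂_2, so H_1 = Z.

(K is a triangulation of the circle S^1.)

H_0 = Z,  H_1 = Z.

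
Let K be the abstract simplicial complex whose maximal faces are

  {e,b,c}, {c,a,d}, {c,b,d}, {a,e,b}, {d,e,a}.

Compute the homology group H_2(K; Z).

H_2 ≅ 0.

K has 5 vertices, 10 edges, 5 triangles.
rank ∂_2 = 5, rank ∂_3 = 0 ⇒ b_2 = 5 − 5 − 0 = 0. So H_2 ≅ 0.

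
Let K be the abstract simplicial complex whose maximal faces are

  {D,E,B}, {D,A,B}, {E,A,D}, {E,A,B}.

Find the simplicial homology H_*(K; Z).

Fix the vertex order A < B < D < E and write every simplex with vertices in increasing order. Then dim K = 2 and the simplices of K are:

  0-simplices (4): A, B, D, E
  1-simplices (6): AB, AD, AE, BD, BE, DE
  2-simplices (4): ABD, ABE, ADE, BDE

Hence C_0 ≅ Z^4, C_1 ≅ Z^6, C_2 ≅ Z^4.

The boundary map ∂_1: C_1 → C_0 maps an edge to its endpoints' difference, ∂[p,q] = q − p. For instance
  ∂AD = D − A.
The resulting 4×6 matrix has rank 3, and its Smith normal form has invariant factors (1,1,1).

Boundary ∂_2: C_2 → C_1 acts by ∂[p,q,r] = [q,r] − [p,r] + [p,q]. For instance
  ∂ADE = DE − AE + AD,
  ∂ABD = BD − AD + AB.
This gives a 6×4 integer matrix of rank 3; reducing to Smith normal form yields diagonal entries (1,1,1).

From H_k ≅ ker(∂_k) / im(∂_{k+1}) we obtain:

  H_0: rank C_0 − rank ∂_1 = 4 − 3 = 1, and the invariant factors of ∂_1 are all 1, so H_0 ≅ Z.
  H_1: rank ker ∂_1 − rank ∂_2 = (6 − 3) − 3 = 0, and the invariant factors of ∂_2 are all 1, so H_1 ≅ 0.
  H_2: rank ker ∂_2 − rank ∂_3 = (4 − 3) − 0 = 1, and there is no ∂_3, so H_2 ≅ Z.

H_0 ≅ Z,  H_1 = 0,  H_2 ≅ Z.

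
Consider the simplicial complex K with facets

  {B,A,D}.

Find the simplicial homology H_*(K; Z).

H_0 ≅ Z,  H_1 = 0,  H_2 = 0.

We work with the vertex ordering A < B < D. The simplices of K, each written with vertices in increasing order, are:

  0-simplices (3): A, B, D
  1-simplices (3): AB, AD, BD
  2-simplices (1): ABD

so the chain groups are C_0 ≅ Z^3, C_1 ≅ Z^3, C_2 ≅ Z^1.

The boundary map ∂_1: C_1 → C_0 maps an edge to its endpoints' difference, ∂[p,q] = q − p. For instance
  ∂AB = B − A.
The resulting 3×3 matrix has rank 2, and its Smith normal form has invariant factors (1,1).

The boundary map ∂_2: C_2 → C_1 maps a triangle to the signed sum of its edges. For instance
  ∂ABD = BD − AD + AB.
The resulting 3×1 matrix has rank 1, and its Smith normal form has invariant factors (1).

Computing H_k = (kernel of ∂_k) / (image of ∂_{k+1}):

  H_0: rank C_0 − rank ∂_1 = 3 − 2 = 1, and the invariant factors of ∂_1 are all 1, so H_0 ≅ Z.
  H_1: rank ker ∂_1 − rank ∂_2 = (3 − 2) − 1 = 0, and the invariant factors of ∂_2 are all 1, so H_1 ≅ 0.
  H_2: rank ker ∂_2 − rank ∂_3 = (1 − 1) − 0 = 0, and there is no ∂_3, so H_2 ≅ 0.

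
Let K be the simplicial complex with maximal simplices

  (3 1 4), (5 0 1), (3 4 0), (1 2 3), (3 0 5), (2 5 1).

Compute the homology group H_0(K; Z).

Take the total order 0 < 1 < 2 < 3 < 4 < 5 on the vertex set. Then K (dimension 2) consists of the simplices:

  0-simplices (6): [0], [1], [2], [3], [4], [5]
  1-simplices (12): [0,1], [0,3], [0,4], [0,5], [1,2], [1,3], [1,4], [1,5], [2,3], [2,5], [3,4], [3,5]
  2-simplices (6): [0,1,5], [0,3,4], [0,3,5], [1,2,3], [1,2,5], [1,3,4]

Hence C_0 ≅ Z^6, C_1 ≅ Z^12, C_2 ≅ Z^6.

The boundary map ∂_1: C_1 → C_0 maps an edge to its endpoints' difference, ∂[p,q] = q − p.
As a 6×12 matrix over Z this has rank 5, with invariant factors (1,1,1,1,1).

∂_2: C_2 → C_1 maps a triangle to the signed sum of its edges. For instance
  ∂[1,2,3] = [2,3] − [1,3] + [1,2],
  ∂[1,3,4] = [3,4] − [1,4] + [1,3].
The 12×6 boundary matrix has rank 6 and Smith normal form diag(1,1,1,1,1,1).

Reading off H_k = ker ∂_k / im ∂_{k+1}:

  H_0: rank C_0 − rank ∂_1 = 6 − 5 = 1, and the invariant factors of ∂_1 are all 1, so H_0 = Z.

H_0 ≅ Z.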